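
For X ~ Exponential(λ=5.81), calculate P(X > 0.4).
0.097881

We have X ~ Exponential(λ=5.81).

P(X > 0.4) = 1 - P(X ≤ 0.4)
                = 1 - F(0.4)
                = 1 - 0.902119
                = 0.097881

So there's approximately a 9.8% chance that X exceeds 0.4.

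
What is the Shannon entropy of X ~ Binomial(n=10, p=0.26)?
1.7293 nats

We have X ~ Binomial(n=10, p=0.26).

The Shannon entropy measures the uncertainty or information content of the distribution.

For a Binomial distribution with n=10, p=0.26:
H(X) = 1.7293 nats

(In bits, this would be 2.4948 bits.)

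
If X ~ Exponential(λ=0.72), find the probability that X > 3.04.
0.112051

We have X ~ Exponential(λ=0.72).

P(X > 3.04) = 1 - P(X ≤ 3.04)
                = 1 - F(3.04)
                = 1 - 0.887949
                = 0.112051

So there's approximately a 11.2% chance that X exceeds 3.04.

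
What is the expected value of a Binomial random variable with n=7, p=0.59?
4.1300

We have X ~ Binomial(n=7, p=0.59).

For a Binomial distribution with n=7, p=0.59:
E[X] = 4.1300

This is the expected (average) value of X.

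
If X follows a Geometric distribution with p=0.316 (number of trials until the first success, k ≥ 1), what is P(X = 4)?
0.101124

We have X ~ Geometric(p=0.316) (number of trials until the first success, k ≥ 1).

For a Geometric distribution, the PMF gives us the probability of each outcome.

Using the PMF formula:
P(X = 4) = 0.101124

Rounded to 4 decimal places: 0.1011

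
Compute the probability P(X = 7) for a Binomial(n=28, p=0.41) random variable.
0.035542

We have X ~ Binomial(n=28, p=0.41).

For a Binomial distribution, the PMF gives us the probability of each outcome.

Using the PMF formula:
P(X = 7) = 0.035542

Rounded to 4 decimal places: 0.0355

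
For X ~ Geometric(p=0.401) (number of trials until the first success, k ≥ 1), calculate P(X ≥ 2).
0.599000

We have X ~ Geometric(p=0.401) (number of trials until the first success, k ≥ 1).

For discrete distributions, P(X ≥ 2) = 1 - P(X ≤ 1).

P(X ≤ 1) = 0.401000
P(X ≥ 2) = 1 - 0.401000 = 0.599000

So there's approximately a 59.9% chance that X is at least 2.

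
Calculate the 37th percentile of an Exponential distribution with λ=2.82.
0.1638

We have X ~ Exponential(λ=2.82).

We want to find x such that P(X ≤ x) = 0.37.

This is the 37th percentile, which means 37% of values fall below this point.

Using the inverse CDF (quantile function):
x = F⁻¹(0.37) = 0.1638

Verification: P(X ≤ 0.1638) = 0.37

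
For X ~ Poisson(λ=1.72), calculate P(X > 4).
0.030904

We have X ~ Poisson(λ=1.72).

P(X > 4) = 1 - P(X ≤ 4)
                = 1 - F(4)
                = 1 - 0.969096
                = 0.030904

So there's approximately a 3.1% chance that X exceeds 4.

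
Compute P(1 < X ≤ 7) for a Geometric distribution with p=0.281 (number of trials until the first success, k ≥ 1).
0.619665

We have X ~ Geometric(p=0.281) (number of trials until the first success, k ≥ 1).

To find P(1 < X ≤ 7), we use:
P(1 < X ≤ 7) = P(X ≤ 7) - P(X ≤ 1)
                 = F(7) - F(1)
                 = 0.900665 - 0.281000
                 = 0.619665

So there's approximately a 62.0% chance that X falls in this range.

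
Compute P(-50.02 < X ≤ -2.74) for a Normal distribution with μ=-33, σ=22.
0.695932

We have X ~ Normal(μ=-33, σ=22).

To find P(-50.02 < X ≤ -2.74), we use:
P(-50.02 < X ≤ -2.74) = P(X ≤ -2.74) - P(X ≤ -50.02)
                 = F(-2.74) - F(-50.02)
                 = 0.915505 - 0.219573
                 = 0.695932

So there's approximately a 69.6% chance that X falls in this range.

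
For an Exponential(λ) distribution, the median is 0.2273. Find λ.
λ = 3.0495

For X ~ Exponential(λ), the CDF is F(x) = 1 - e^(-λx).
The median m satisfies F(m) = 0.5:
1 - e^(-λm) = 0.5
e^(-λm) = 0.5
λm = ln(2)
m = ln(2) / λ

Given m = 0.2273:
λ = ln(2) / 0.2273 = 0.693147 / 0.2273 = 3.0495

Verification: ln(2) / 3.0495 = 0.2273 ✓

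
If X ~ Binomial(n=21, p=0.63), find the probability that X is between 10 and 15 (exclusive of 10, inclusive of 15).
0.737963

We have X ~ Binomial(n=21, p=0.63).

To find P(10 < X ≤ 15), we use:
P(10 < X ≤ 15) = P(X ≤ 15) - P(X ≤ 10)
                 = F(15) - F(10)
                 = 0.847879 - 0.109916
                 = 0.737963

So there's approximately a 73.8% chance that X falls in this range.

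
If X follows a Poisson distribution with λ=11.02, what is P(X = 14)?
0.073149

We have X ~ Poisson(λ=11.02).

For a Poisson distribution, the PMF gives us the probability of each outcome.

Using the PMF formula:
P(X = 14) = 0.073149

Rounded to 4 decimal places: 0.0731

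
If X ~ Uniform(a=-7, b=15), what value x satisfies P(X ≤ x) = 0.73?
9.0600

We have X ~ Uniform(a=-7, b=15).

We want to find x such that P(X ≤ x) = 0.73.

This is the 73rd percentile, which means 73% of values fall below this point.

Using the inverse CDF (quantile function):
x = F⁻¹(0.73) = 9.0600

Verification: P(X ≤ 9.0600) = 0.73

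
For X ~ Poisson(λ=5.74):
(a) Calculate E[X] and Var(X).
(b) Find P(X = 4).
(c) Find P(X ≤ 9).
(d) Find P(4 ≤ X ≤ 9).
(a) E[X] = 5.7400, Var(X) = 5.7400
(b) P(X = 4) = 0.145407
(c) P(X ≤ 9) = 0.932813
(d) P(4 ≤ X ≤ 9) = 0.756857

We have X ~ Poisson(λ=5.74).

(a) Moments:
E[X] = 5.7400
Var(X) = 5.7400
σ = √Var(X) = 2.3958

(b) Point probability using PMF:
P(X = 4) = 0.145407

(c) Cumulative probability using CDF:
P(X ≤ 9) = F(9) = 0.932813

(d) Range probability:
P(4 ≤ X ≤ 9) = P(X ≤ 9) - P(X ≤ 3)
                   = F(9) - F(3)
                   = 0.932813 - 0.175956
                   = 0.756857

This means approximately 75.7% of outcomes fall in the interval [4, 9].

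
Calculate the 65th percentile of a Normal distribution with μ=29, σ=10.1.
32.8917

We have X ~ Normal(μ=29, σ=10.1).

We want to find x such that P(X ≤ x) = 0.65.

This is the 65th percentile, which means 65% of values fall below this point.

Using the inverse CDF (quantile function):
x = F⁻¹(0.65) = 32.8917

Verification: P(X ≤ 32.8917) = 0.65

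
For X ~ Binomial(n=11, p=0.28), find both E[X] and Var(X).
E[X] = 3.0800, Var(X) = 2.2176

We have X ~ Binomial(n=11, p=0.28).

For a Binomial distribution with n=11, p=0.28:

Expected value:
E[X] = 3.0800

Variance:
Var(X) = 2.2176

Standard deviation:
σ = √Var(X) = 1.4892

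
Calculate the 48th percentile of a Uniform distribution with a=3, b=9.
5.8800

We have X ~ Uniform(a=3, b=9).

We want to find x such that P(X ≤ x) = 0.48.

This is the 48th percentile, which means 48% of values fall below this point.

Using the inverse CDF (quantile function):
x = F⁻¹(0.48) = 5.8800

Verification: P(X ≤ 5.8800) = 0.48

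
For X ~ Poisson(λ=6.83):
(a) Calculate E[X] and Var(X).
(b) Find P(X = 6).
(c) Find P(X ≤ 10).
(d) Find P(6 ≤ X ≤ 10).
(a) E[X] = 6.8300, Var(X) = 6.8300
(b) P(X = 6) = 0.152391
(c) P(X ≤ 10) = 0.913106
(d) P(6 ≤ X ≤ 10) = 0.590161

We have X ~ Poisson(λ=6.83).

(a) Moments:
E[X] = 6.8300
Var(X) = 6.8300
σ = √Var(X) = 2.6134

(b) Point probability using PMF:
P(X = 6) = 0.152391

(c) Cumulative probability using CDF:
P(X ≤ 10) = F(10) = 0.913106

(d) Range probability:
P(6 ≤ X ≤ 10) = P(X ≤ 10) - P(X ≤ 5)
                   = F(10) - F(5)
                   = 0.913106 - 0.322945
                   = 0.590161

This means approximately 59.0% of outcomes fall in the interval [6, 10].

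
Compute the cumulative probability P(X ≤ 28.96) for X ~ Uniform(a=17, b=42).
0.478400

We have X ~ Uniform(a=17, b=42).

The CDF gives us P(X ≤ k).

Using the CDF:
P(X ≤ 28.96) = 0.478400

This means there's approximately a 47.8% chance that X is at most 28.96.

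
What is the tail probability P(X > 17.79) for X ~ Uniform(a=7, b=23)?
0.325625

We have X ~ Uniform(a=7, b=23).

P(X > 17.79) = 1 - P(X ≤ 17.79)
                = 1 - F(17.79)
                = 1 - 0.674375
                = 0.325625

So there's approximately a 32.6% chance that X exceeds 17.79.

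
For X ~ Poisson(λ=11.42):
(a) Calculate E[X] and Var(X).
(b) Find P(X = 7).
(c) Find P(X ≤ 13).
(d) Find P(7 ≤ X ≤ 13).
(a) E[X] = 11.4200, Var(X) = 11.4200
(b) P(X = 7) = 0.055156
(c) P(X ≤ 13) = 0.741005
(d) P(7 ≤ X ≤ 13) = 0.678082

We have X ~ Poisson(λ=11.42).

(a) Moments:
E[X] = 11.4200
Var(X) = 11.4200
σ = √Var(X) = 3.3793

(b) Point probability using PMF:
P(X = 7) = 0.055156

(c) Cumulative probability using CDF:
P(X ≤ 13) = F(13) = 0.741005

(d) Range probability:
P(7 ≤ X ≤ 13) = P(X ≤ 13) - P(X ≤ 6)
                   = F(13) - F(6)
                   = 0.741005 - 0.062924
                   = 0.678082

This means approximately 67.8% of outcomes fall in the interval [7, 13].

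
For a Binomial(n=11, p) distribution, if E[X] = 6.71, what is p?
p = 0.61

For a Binomial(n, p) distribution:
E[X] = n × p

Given n = 11 and E[X] = 6.71:
6.71 = 11 × p
p = 6.71 / 11 = 0.61

Verification: Binomial(11, 0.61) has E[X] = 6.71 ✓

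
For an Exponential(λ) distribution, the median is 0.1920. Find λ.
λ = 3.6101

For X ~ Exponential(λ), the CDF is F(x) = 1 - e^(-λx).
The median m satisfies F(m) = 0.5:
1 - e^(-λm) = 0.5
e^(-λm) = 0.5
λm = ln(2)
m = ln(2) / λ

Given m = 0.1920:
λ = ln(2) / 0.1920 = 0.693147 / 0.1920 = 3.6101

Verification: ln(2) / 3.6101 = 0.1920 ✓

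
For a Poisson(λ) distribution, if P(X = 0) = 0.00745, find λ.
λ = 4.8995

For a Poisson(λ) distribution, the PMF at 0 is:
P(X = 0) = λ^0 e^(-λ) / 0! = e^(-λ)

Given P(X = 0) = 0.00745:
e^(-λ) = 0.00745
-λ = ln(0.00745)
λ = -ln(0.00745) = 4.8995

Verification: e^(-4.8995) = 0.00745 ✓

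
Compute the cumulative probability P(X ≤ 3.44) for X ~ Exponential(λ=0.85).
0.946282

We have X ~ Exponential(λ=0.85).

The CDF gives us P(X ≤ k).

Using the CDF:
P(X ≤ 3.44) = 0.946282

This means there's approximately a 94.6% chance that X is at most 3.44.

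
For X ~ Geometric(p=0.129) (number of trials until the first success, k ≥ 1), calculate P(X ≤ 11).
0.781123

We have X ~ Geometric(p=0.129) (number of trials until the first success, k ≥ 1).

The CDF gives us P(X ≤ k).

Using the CDF:
P(X ≤ 11) = 0.781123

This means there's approximately a 78.1% chance that X is at most 11.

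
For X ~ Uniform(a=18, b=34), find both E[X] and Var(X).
E[X] = 26.0000, Var(X) = 21.3333

We have X ~ Uniform(a=18, b=34).

For a Uniform distribution with a=18, b=34:

Expected value:
E[X] = 26.0000

Variance:
Var(X) = 21.3333

Standard deviation:
σ = √Var(X) = 4.6188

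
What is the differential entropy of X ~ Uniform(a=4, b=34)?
3.4012 nats

We have X ~ Uniform(a=4, b=34).

The differential entropy measures the uncertainty or information content of the distribution.

For a Uniform distribution with a=4, b=34:
h(X) = 3.4012 nats

(In bits, this would be 4.9069 bits.)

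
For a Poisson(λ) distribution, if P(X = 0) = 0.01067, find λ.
λ = 4.5403

For a Poisson(λ) distribution, the PMF at 0 is:
P(X = 0) = λ^0 e^(-λ) / 0! = e^(-λ)

Given P(X = 0) = 0.01067:
e^(-λ) = 0.01067
-λ = ln(0.01067)
λ = -ln(0.01067) = 4.5403

Verification: e^(-4.5403) = 0.01067 ✓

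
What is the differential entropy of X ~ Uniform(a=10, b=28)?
2.8904 nats

We have X ~ Uniform(a=10, b=28).

The differential entropy measures the uncertainty or information content of the distribution.

For a Uniform distribution with a=10, b=28:
h(X) = 2.8904 nats

(In bits, this would be 4.1699 bits.)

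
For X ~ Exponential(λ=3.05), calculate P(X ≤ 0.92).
0.939554

We have X ~ Exponential(λ=3.05).

The CDF gives us P(X ≤ k).

Using the CDF:
P(X ≤ 0.92) = 0.939554

This means there's approximately a 94.0% chance that X is at most 0.92.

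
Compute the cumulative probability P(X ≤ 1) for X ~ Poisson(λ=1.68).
0.499482

We have X ~ Poisson(λ=1.68).

The CDF gives us P(X ≤ k).

Using the CDF:
P(X ≤ 1) = 0.499482

This means there's approximately a 49.9% chance that X is at most 1.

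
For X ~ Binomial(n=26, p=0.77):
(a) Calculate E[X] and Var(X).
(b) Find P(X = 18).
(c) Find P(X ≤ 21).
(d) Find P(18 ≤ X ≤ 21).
(a) E[X] = 20.0200, Var(X) = 4.6046
(b) P(X = 18) = 0.110768
(c) P(X ≤ 21) = 0.747072
(d) P(18 ≤ X ≤ 21) = 0.624862

We have X ~ Binomial(n=26, p=0.77).

(a) Moments:
E[X] = 20.0200
Var(X) = 4.6046
σ = √Var(X) = 2.1458

(b) Point probability using PMF:
P(X = 18) = 0.110768

(c) Cumulative probability using CDF:
P(X ≤ 21) = F(21) = 0.747072

(d) Range probability:
P(18 ≤ X ≤ 21) = P(X ≤ 21) - P(X ≤ 17)
                   = F(21) - F(17)
                   = 0.747072 - 0.122210
                   = 0.624862

This means approximately 62.5% of outcomes fall in the interval [18, 21].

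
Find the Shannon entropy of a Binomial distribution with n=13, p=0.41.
1.9901 nats

We have X ~ Binomial(n=13, p=0.41).

The Shannon entropy measures the uncertainty or information content of the distribution.

For a Binomial distribution with n=13, p=0.41:
H(X) = 1.9901 nats

(In bits, this would be 2.8711 bits.)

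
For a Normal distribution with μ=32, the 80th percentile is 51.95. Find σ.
σ = 23.7042

For X ~ Normal(μ, σ), the p-th percentile satisfies x = μ + z_p × σ,
where z_p = Φ⁻¹(p) is the standard normal quantile.

Step 1: z_{0.8} = Φ⁻¹(0.8) = 0.8416

Step 2: Solve for σ:
51.95 = 32 + 0.8416 × σ
σ = (51.95 - 32) / 0.8416
σ = 19.95 / 0.8416
σ = 23.7042

Verification: μ + z × σ = 32 + 0.8416 × 23.7042 = 51.95 ✓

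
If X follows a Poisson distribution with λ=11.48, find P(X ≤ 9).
0.290763

We have X ~ Poisson(λ=11.48).

The CDF gives us P(X ≤ k).

Using the CDF:
P(X ≤ 9) = 0.290763

This means there's approximately a 29.1% chance that X is at most 9.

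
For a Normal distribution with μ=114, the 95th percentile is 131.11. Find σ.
σ = 10.4021

For X ~ Normal(μ, σ), the p-th percentile satisfies x = μ + z_p × σ,
where z_p = Φ⁻¹(p) is the standard normal quantile.

Step 1: z_{0.95} = Φ⁻¹(0.95) = 1.6449

Step 2: Solve for σ:
131.11 = 114 + 1.6449 × σ
σ = (131.11 - 114) / 1.6449
σ = 17.11 / 1.6449
σ = 10.4021

Verification: μ + z × σ = 114 + 1.6449 × 10.4021 = 131.11 ✓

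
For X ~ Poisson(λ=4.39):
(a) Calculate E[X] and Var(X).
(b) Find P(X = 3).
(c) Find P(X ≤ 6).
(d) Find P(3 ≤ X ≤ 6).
(a) E[X] = 4.3900, Var(X) = 4.3900
(b) P(X = 3) = 0.174860
(c) P(X ≤ 6) = 0.844880
(d) P(3 ≤ X ≤ 6) = 0.658546

We have X ~ Poisson(λ=4.39).

(a) Moments:
E[X] = 4.3900
Var(X) = 4.3900
σ = √Var(X) = 2.0952

(b) Point probability using PMF:
P(X = 3) = 0.174860

(c) Cumulative probability using CDF:
P(X ≤ 6) = F(6) = 0.844880

(d) Range probability:
P(3 ≤ X ≤ 6) = P(X ≤ 6) - P(X ≤ 2)
                   = F(6) - F(2)
                   = 0.844880 - 0.186334
                   = 0.658546

This means approximately 65.9% of outcomes fall in the interval [3, 6].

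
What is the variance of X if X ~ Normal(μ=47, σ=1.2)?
1.4400

We have X ~ Normal(μ=47, σ=1.2).

For a Normal distribution with μ=47, σ=1.2:
Var(X) = 1.4400

The variance measures the spread of the distribution around the mean.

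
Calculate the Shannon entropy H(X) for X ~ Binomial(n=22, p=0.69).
2.1902 nats

We have X ~ Binomial(n=22, p=0.69).

The Shannon entropy measures the uncertainty or information content of the distribution.

For a Binomial distribution with n=22, p=0.69:
H(X) = 2.1902 nats

(In bits, this would be 3.1598 bits.)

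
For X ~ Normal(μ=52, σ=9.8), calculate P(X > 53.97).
0.420341

We have X ~ Normal(μ=52, σ=9.8).

P(X > 53.97) = 1 - P(X ≤ 53.97)
                = 1 - F(53.97)
                = 1 - 0.579659
                = 0.420341

So there's approximately a 42.0% chance that X exceeds 53.97.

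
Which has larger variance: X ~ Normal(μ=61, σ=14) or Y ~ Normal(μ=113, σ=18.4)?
Y has larger variance (338.5600 > 196.0000)

Compute the variance for each distribution:

X ~ Normal(μ=61, σ=14):
Var(X) = 196.0000

Y ~ Normal(μ=113, σ=18.4):
Var(Y) = 338.5600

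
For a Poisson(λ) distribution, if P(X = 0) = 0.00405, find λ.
λ = 5.5090

For a Poisson(λ) distribution, the PMF at 0 is:
P(X = 0) = λ^0 e^(-λ) / 0! = e^(-λ)

Given P(X = 0) = 0.00405:
e^(-λ) = 0.00405
-λ = ln(0.00405)
λ = -ln(0.00405) = 5.5090

Verification: e^(-5.5090) = 0.00405 ✓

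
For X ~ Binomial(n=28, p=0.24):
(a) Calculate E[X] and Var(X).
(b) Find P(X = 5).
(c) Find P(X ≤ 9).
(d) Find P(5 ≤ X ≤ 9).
(a) E[X] = 6.7200, Var(X) = 5.1072
(b) P(X = 5) = 0.141982
(c) P(X ≤ 9) = 0.888065
(d) P(5 ≤ X ≤ 9) = 0.725069

We have X ~ Binomial(n=28, p=0.24).

(a) Moments:
E[X] = 6.7200
Var(X) = 5.1072
σ = √Var(X) = 2.2599

(b) Point probability using PMF:
P(X = 5) = 0.141982

(c) Cumulative probability using CDF:
P(X ≤ 9) = F(9) = 0.888065

(d) Range probability:
P(5 ≤ X ≤ 9) = P(X ≤ 9) - P(X ≤ 4)
                   = F(9) - F(4)
                   = 0.888065 - 0.162996
                   = 0.725069

This means approximately 72.5% of outcomes fall in the interval [5, 9].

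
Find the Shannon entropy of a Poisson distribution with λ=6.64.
2.3517 nats

We have X ~ Poisson(λ=6.64).

The Shannon entropy measures the uncertainty or information content of the distribution.

For a Poisson distribution with λ=6.64:
H(X) = 2.3517 nats

(In bits, this would be 3.3928 bits.)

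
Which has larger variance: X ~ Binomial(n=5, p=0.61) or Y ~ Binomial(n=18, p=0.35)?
Y has larger variance (4.0950 > 1.1895)

Compute the variance for each distribution:

X ~ Binomial(n=5, p=0.61):
Var(X) = 1.1895

Y ~ Binomial(n=18, p=0.35):
Var(Y) = 4.0950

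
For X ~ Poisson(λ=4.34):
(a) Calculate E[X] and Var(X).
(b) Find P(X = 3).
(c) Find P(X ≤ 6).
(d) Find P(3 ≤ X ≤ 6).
(a) E[X] = 4.3400, Var(X) = 4.3400
(b) P(X = 3) = 0.177615
(c) P(X ≤ 6) = 0.850987
(d) P(3 ≤ X ≤ 6) = 0.658597

We have X ~ Poisson(λ=4.34).

(a) Moments:
E[X] = 4.3400
Var(X) = 4.3400
σ = √Var(X) = 2.0833

(b) Point probability using PMF:
P(X = 3) = 0.177615

(c) Cumulative probability using CDF:
P(X ≤ 6) = F(6) = 0.850987

(d) Range probability:
P(3 ≤ X ≤ 6) = P(X ≤ 6) - P(X ≤ 2)
                   = F(6) - F(2)
                   = 0.850987 - 0.192390
                   = 0.658597

This means approximately 65.9% of outcomes fall in the interval [3, 6].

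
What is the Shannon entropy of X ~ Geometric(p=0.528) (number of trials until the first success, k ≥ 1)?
1.3098 nats

We have X ~ Geometric(p=0.528) (number of trials until the first success, k ≥ 1).

The Shannon entropy measures the uncertainty or information content of the distribution.

For a Geometric distribution with p=0.528 (number of trials until the first success, k ≥ 1):
H(X) = 1.3098 nats

(In bits, this would be 1.8897 bits.)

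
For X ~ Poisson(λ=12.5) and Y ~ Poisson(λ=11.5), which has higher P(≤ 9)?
Y has higher probability (P(Y ≤ 9) = 0.2888 > P(X ≤ 9) = 0.2014)

Compute P(≤ 9) for each distribution:

X ~ Poisson(λ=12.5):
P(X ≤ 9) = 0.2014

Y ~ Poisson(λ=11.5):
P(Y ≤ 9) = 0.2888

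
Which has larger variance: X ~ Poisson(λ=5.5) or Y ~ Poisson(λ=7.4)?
Y has larger variance (7.4000 > 5.5000)

Compute the variance for each distribution:

X ~ Poisson(λ=5.5):
Var(X) = 5.5000

Y ~ Poisson(λ=7.4):
Var(Y) = 7.4000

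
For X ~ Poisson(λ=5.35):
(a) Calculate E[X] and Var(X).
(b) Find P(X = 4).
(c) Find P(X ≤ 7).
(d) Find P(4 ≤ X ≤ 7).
(a) E[X] = 5.3500, Var(X) = 5.3500
(b) P(X = 4) = 0.162080
(c) P(X ≤ 7) = 0.827613
(d) P(4 ≤ X ≤ 7) = 0.608329

We have X ~ Poisson(λ=5.35).

(a) Moments:
E[X] = 5.3500
Var(X) = 5.3500
σ = √Var(X) = 2.3130

(b) Point probability using PMF:
P(X = 4) = 0.162080

(c) Cumulative probability using CDF:
P(X ≤ 7) = F(7) = 0.827613

(d) Range probability:
P(4 ≤ X ≤ 7) = P(X ≤ 7) - P(X ≤ 3)
                   = F(7) - F(3)
                   = 0.827613 - 0.219284
                   = 0.608329

This means approximately 60.8% of outcomes fall in the interval [4, 7].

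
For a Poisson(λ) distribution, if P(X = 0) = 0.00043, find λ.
λ = 7.7517

For a Poisson(λ) distribution, the PMF at 0 is:
P(X = 0) = λ^0 e^(-λ) / 0! = e^(-λ)

Given P(X = 0) = 0.00043:
e^(-λ) = 0.00043
-λ = ln(0.00043)
λ = -ln(0.00043) = 7.7517

Verification: e^(-7.7517) = 0.00043 ✓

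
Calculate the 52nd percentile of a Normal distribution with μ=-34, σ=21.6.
-32.9167

We have X ~ Normal(μ=-34, σ=21.6).

We want to find x such that P(X ≤ x) = 0.52.

This is the 52nd percentile, which means 52% of values fall below this point.

Using the inverse CDF (quantile function):
x = F⁻¹(0.52) = -32.9167

Verification: P(X ≤ -32.9167) = 0.52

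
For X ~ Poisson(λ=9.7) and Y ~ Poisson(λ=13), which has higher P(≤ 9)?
X has higher probability (P(X ≤ 9) = 0.4960 > P(Y ≤ 9) = 0.1658)

Compute P(≤ 9) for each distribution:

X ~ Poisson(λ=9.7):
P(X ≤ 9) = 0.4960

Y ~ Poisson(λ=13):
P(Y ≤ 9) = 0.1658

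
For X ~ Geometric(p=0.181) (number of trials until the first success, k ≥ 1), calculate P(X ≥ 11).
0.135781

We have X ~ Geometric(p=0.181) (number of trials until the first success, k ≥ 1).

For discrete distributions, P(X ≥ 11) = 1 - P(X ≤ 10).

P(X ≤ 10) = 0.864219
P(X ≥ 11) = 1 - 0.864219 = 0.135781

So there's approximately a 13.6% chance that X is at least 11.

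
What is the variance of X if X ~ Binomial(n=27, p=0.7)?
5.6700

We have X ~ Binomial(n=27, p=0.7).

For a Binomial distribution with n=27, p=0.7:
Var(X) = 5.6700

The variance measures the spread of the distribution around the mean.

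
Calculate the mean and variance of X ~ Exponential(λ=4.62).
E[X] = 0.2165, Var(X) = 0.0469

We have X ~ Exponential(λ=4.62).

For an Exponential distribution with λ=4.62:

Expected value:
E[X] = 0.2165

Variance:
Var(X) = 0.0469

Standard deviation:
σ = √Var(X) = 0.2165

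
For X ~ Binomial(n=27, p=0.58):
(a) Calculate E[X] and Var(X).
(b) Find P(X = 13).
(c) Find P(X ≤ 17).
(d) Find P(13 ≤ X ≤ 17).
(a) E[X] = 15.6600, Var(X) = 6.5772
(b) P(X = 13) = 0.089608
(c) P(X ≤ 17) = 0.761472
(d) P(13 ≤ X ≤ 17) = 0.651907

We have X ~ Binomial(n=27, p=0.58).

(a) Moments:
E[X] = 15.6600
Var(X) = 6.5772
σ = √Var(X) = 2.5646

(b) Point probability using PMF:
P(X = 13) = 0.089608

(c) Cumulative probability using CDF:
P(X ≤ 17) = F(17) = 0.761472

(d) Range probability:
P(13 ≤ X ≤ 17) = P(X ≤ 17) - P(X ≤ 12)
                   = F(17) - F(12)
                   = 0.761472 - 0.109565
                   = 0.651907

This means approximately 65.2% of outcomes fall in the interval [13, 17].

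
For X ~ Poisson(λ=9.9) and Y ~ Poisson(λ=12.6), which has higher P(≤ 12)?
X has higher probability (P(X ≤ 12) = 0.8009 > P(Y ≤ 12) = 0.5077)

Compute P(≤ 12) for each distribution:

X ~ Poisson(λ=9.9):
P(X ≤ 12) = 0.8009

Y ~ Poisson(λ=12.6):
P(Y ≤ 12) = 0.5077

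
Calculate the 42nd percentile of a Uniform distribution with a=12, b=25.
17.4600

We have X ~ Uniform(a=12, b=25).

We want to find x such that P(X ≤ x) = 0.42.

This is the 42nd percentile, which means 42% of values fall below this point.

Using the inverse CDF (quantile function):
x = F⁻¹(0.42) = 17.4600

Verification: P(X ≤ 17.4600) = 0.42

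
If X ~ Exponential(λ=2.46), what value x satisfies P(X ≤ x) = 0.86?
0.7992

We have X ~ Exponential(λ=2.46).

We want to find x such that P(X ≤ x) = 0.86.

This is the 86th percentile, which means 86% of values fall below this point.

Using the inverse CDF (quantile function):
x = F⁻¹(0.86) = 0.7992

Verification: P(X ≤ 0.7992) = 0.86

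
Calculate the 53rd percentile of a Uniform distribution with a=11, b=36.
24.2500

We have X ~ Uniform(a=11, b=36).

We want to find x such that P(X ≤ x) = 0.53.

This is the 53rd percentile, which means 53% of values fall below this point.

Using the inverse CDF (quantile function):
x = F⁻¹(0.53) = 24.2500

Verification: P(X ≤ 24.2500) = 0.53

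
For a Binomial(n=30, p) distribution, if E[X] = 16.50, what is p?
p = 0.55

For a Binomial(n, p) distribution:
E[X] = n × p

Given n = 30 and E[X] = 16.50:
16.50 = 30 × p
p = 16.50 / 30 = 0.55

Verification: Binomial(30, 0.55) has E[X] = 16.50 ✓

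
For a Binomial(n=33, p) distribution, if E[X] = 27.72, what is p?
p = 0.84

For a Binomial(n, p) distribution:
E[X] = n × p

Given n = 33 and E[X] = 27.72:
27.72 = 33 × p
p = 27.72 / 33 = 0.84

Verification: Binomial(33, 0.84) has E[X] = 27.72 ✓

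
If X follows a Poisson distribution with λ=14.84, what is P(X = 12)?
0.085495

We have X ~ Poisson(λ=14.84).

For a Poisson distribution, the PMF gives us the probability of each outcome.

Using the PMF formula:
P(X = 12) = 0.085495

Rounded to 4 decimal places: 0.0855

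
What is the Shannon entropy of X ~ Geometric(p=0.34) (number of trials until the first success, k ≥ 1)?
1.8854 nats

We have X ~ Geometric(p=0.34) (number of trials until the first success, k ≥ 1).

The Shannon entropy measures the uncertainty or information content of the distribution.

For a Geometric distribution with p=0.34 (number of trials until the first success, k ≥ 1):
H(X) = 1.8854 nats

(In bits, this would be 2.7201 bits.)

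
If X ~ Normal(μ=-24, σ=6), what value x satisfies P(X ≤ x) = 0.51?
-23.8496

We have X ~ Normal(μ=-24, σ=6).

We want to find x such that P(X ≤ x) = 0.51.

This is the 51st percentile, which means 51% of values fall below this point.

Using the inverse CDF (quantile function):
x = F⁻¹(0.51) = -23.8496

Verification: P(X ≤ -23.8496) = 0.51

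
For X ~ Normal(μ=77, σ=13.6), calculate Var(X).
184.9600

We have X ~ Normal(μ=77, σ=13.6).

For a Normal distribution with μ=77, σ=13.6:
Var(X) = 184.9600

The variance measures the spread of the distribution around the mean.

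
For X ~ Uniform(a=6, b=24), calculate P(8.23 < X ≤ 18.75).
0.584444

We have X ~ Uniform(a=6, b=24).

To find P(8.23 < X ≤ 18.75), we use:
P(8.23 < X ≤ 18.75) = P(X ≤ 18.75) - P(X ≤ 8.23)
                 = F(18.75) - F(8.23)
                 = 0.708333 - 0.123889
                 = 0.584444

So there's approximately a 58.4% chance that X falls in this range.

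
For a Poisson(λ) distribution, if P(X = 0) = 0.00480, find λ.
λ = 5.3391

For a Poisson(λ) distribution, the PMF at 0 is:
P(X = 0) = λ^0 e^(-λ) / 0! = e^(-λ)

Given P(X = 0) = 0.00480:
e^(-λ) = 0.00480
-λ = ln(0.00480)
λ = -ln(0.00480) = 5.3391

Verification: e^(-5.3391) = 0.00480 ✓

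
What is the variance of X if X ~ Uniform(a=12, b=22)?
8.3333

We have X ~ Uniform(a=12, b=22).

For a Uniform distribution with a=12, b=22:
Var(X) = 8.3333

The variance measures the spread of the distribution around the mean.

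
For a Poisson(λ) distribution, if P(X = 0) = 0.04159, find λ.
λ = 3.1799

For a Poisson(λ) distribution, the PMF at 0 is:
P(X = 0) = λ^0 e^(-λ) / 0! = e^(-λ)

Given P(X = 0) = 0.04159:
e^(-λ) = 0.04159
-λ = ln(0.04159)
λ = -ln(0.04159) = 3.1799

Verification: e^(-3.1799) = 0.04159 ✓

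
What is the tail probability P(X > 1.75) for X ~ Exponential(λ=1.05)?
0.159215

We have X ~ Exponential(λ=1.05).

P(X > 1.75) = 1 - P(X ≤ 1.75)
                = 1 - F(1.75)
                = 1 - 0.840785
                = 0.159215

So there's approximately a 15.9% chance that X exceeds 1.75.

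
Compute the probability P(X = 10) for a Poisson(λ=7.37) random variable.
0.082066

We have X ~ Poisson(λ=7.37).

For a Poisson distribution, the PMF gives us the probability of each outcome.

Using the PMF formula:
P(X = 10) = 0.082066

Rounded to 4 decimal places: 0.0821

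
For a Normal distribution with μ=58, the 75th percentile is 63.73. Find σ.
σ = 8.4953

For X ~ Normal(μ, σ), the p-th percentile satisfies x = μ + z_p × σ,
where z_p = Φ⁻¹(p) is the standard normal quantile.

Step 1: z_{0.75} = Φ⁻¹(0.75) = 0.6745

Step 2: Solve for σ:
63.73 = 58 + 0.6745 × σ
σ = (63.73 - 58) / 0.6745
σ = 5.73 / 0.6745
σ = 8.4953

Verification: μ + z × σ = 58 + 0.6745 × 8.4953 = 63.73 ✓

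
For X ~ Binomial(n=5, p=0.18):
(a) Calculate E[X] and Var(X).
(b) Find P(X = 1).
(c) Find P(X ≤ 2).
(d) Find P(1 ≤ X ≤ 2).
(a) E[X] = 0.9000, Var(X) = 0.7380
(b) P(X = 1) = 0.406910
(c) P(X ≤ 2) = 0.956293
(d) P(1 ≤ X ≤ 2) = 0.585553

We have X ~ Binomial(n=5, p=0.18).

(a) Moments:
E[X] = 0.9000
Var(X) = 0.7380
σ = √Var(X) = 0.8591

(b) Point probability using PMF:
P(X = 1) = 0.406910

(c) Cumulative probability using CDF:
P(X ≤ 2) = F(2) = 0.956293

(d) Range probability:
P(1 ≤ X ≤ 2) = P(X ≤ 2) - P(X ≤ 0)
                   = F(2) - F(0)
                   = 0.956293 - 0.370740
                   = 0.585553

This means approximately 58.6% of outcomes fall in the interval [1, 2].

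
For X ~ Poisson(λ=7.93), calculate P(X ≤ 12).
0.939513

We have X ~ Poisson(λ=7.93).

The CDF gives us P(X ≤ k).

Using the CDF:
P(X ≤ 12) = 0.939513

This means there's approximately a 94.0% chance that X is at most 12.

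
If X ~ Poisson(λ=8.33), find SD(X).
2.8862

We have X ~ Poisson(λ=8.33).

For a Poisson distribution with λ=8.33:
σ = √Var(X) = 2.8862

The standard deviation is the square root of the variance.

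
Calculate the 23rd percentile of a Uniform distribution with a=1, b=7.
2.3800

We have X ~ Uniform(a=1, b=7).

We want to find x such that P(X ≤ x) = 0.23.

This is the 23rd percentile, which means 23% of values fall below this point.

Using the inverse CDF (quantile function):
x = F⁻¹(0.23) = 2.3800

Verification: P(X ≤ 2.3800) = 0.23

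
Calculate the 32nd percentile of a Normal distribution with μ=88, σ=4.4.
85.9421

We have X ~ Normal(μ=88, σ=4.4).

We want to find x such that P(X ≤ x) = 0.32.

This is the 32nd percentile, which means 32% of values fall below this point.

Using the inverse CDF (quantile function):
x = F⁻¹(0.32) = 85.9421

Verification: P(X ≤ 85.9421) = 0.32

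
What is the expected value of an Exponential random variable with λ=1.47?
0.6803

We have X ~ Exponential(λ=1.47).

For an Exponential distribution with λ=1.47:
E[X] = 0.6803

This is the expected (average) value of X.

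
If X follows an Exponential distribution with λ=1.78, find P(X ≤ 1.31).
0.902879

We have X ~ Exponential(λ=1.78).

The CDF gives us P(X ≤ k).

Using the CDF:
P(X ≤ 1.31) = 0.902879

This means there's approximately a 90.3% chance that X is at most 1.31.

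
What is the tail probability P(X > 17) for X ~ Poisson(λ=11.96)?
0.061446

We have X ~ Poisson(λ=11.96).

P(X > 17) = 1 - P(X ≤ 17)
                = 1 - F(17)
                = 1 - 0.938554
                = 0.061446

So there's approximately a 6.1% chance that X exceeds 17.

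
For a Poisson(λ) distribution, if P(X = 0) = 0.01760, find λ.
λ = 4.0399

For a Poisson(λ) distribution, the PMF at 0 is:
P(X = 0) = λ^0 e^(-λ) / 0! = e^(-λ)

Given P(X = 0) = 0.01760:
e^(-λ) = 0.01760
-λ = ln(0.01760)
λ = -ln(0.01760) = 4.0399

Verification: e^(-4.0399) = 0.01760 ✓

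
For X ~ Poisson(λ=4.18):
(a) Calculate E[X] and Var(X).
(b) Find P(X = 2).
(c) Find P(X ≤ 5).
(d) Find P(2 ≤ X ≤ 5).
(a) E[X] = 4.1800, Var(X) = 4.1800
(b) P(X = 2) = 0.133651
(c) P(X ≤ 5) = 0.756403
(d) P(2 ≤ X ≤ 5) = 0.677157

We have X ~ Poisson(λ=4.18).

(a) Moments:
E[X] = 4.1800
Var(X) = 4.1800
σ = √Var(X) = 2.0445

(b) Point probability using PMF:
P(X = 2) = 0.133651

(c) Cumulative probability using CDF:
P(X ≤ 5) = F(5) = 0.756403

(d) Range probability:
P(2 ≤ X ≤ 5) = P(X ≤ 5) - P(X ≤ 1)
                   = F(5) - F(1)
                   = 0.756403 - 0.079246
                   = 0.677157

This means approximately 67.7% of outcomes fall in the interval [2, 5].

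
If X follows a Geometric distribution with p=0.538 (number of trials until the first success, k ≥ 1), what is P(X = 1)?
0.538000

We have X ~ Geometric(p=0.538) (number of trials until the first success, k ≥ 1).

For a Geometric distribution, the PMF gives us the probability of each outcome.

Using the PMF formula:
P(X = 1) = 0.538000

Rounded to 4 decimal places: 0.5380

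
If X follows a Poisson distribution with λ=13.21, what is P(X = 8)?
0.042138

We have X ~ Poisson(λ=13.21).

For a Poisson distribution, the PMF gives us the probability of each outcome.

Using the PMF formula:
P(X = 8) = 0.042138

Rounded to 4 decimal places: 0.0421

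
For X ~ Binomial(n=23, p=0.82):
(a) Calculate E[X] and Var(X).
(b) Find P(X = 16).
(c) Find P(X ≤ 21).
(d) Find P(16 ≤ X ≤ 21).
(a) E[X] = 18.8600, Var(X) = 3.3948
(b) P(X = 16) = 0.062715
(c) P(X ≤ 21) = 0.936993
(d) P(16 ≤ X ≤ 21) = 0.895273

We have X ~ Binomial(n=23, p=0.82).

(a) Moments:
E[X] = 18.8600
Var(X) = 3.3948
σ = √Var(X) = 1.8425

(b) Point probability using PMF:
P(X = 16) = 0.062715

(c) Cumulative probability using CDF:
P(X ≤ 21) = F(21) = 0.936993

(d) Range probability:
P(16 ≤ X ≤ 21) = P(X ≤ 21) - P(X ≤ 15)
                   = F(21) - F(15)
                   = 0.936993 - 0.041720
                   = 0.895273

This means approximately 89.5% of outcomes fall in the interval [16, 21].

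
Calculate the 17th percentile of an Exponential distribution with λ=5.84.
0.0319

We have X ~ Exponential(λ=5.84).

We want to find x such that P(X ≤ x) = 0.17.

This is the 17th percentile, which means 17% of values fall below this point.

Using the inverse CDF (quantile function):
x = F⁻¹(0.17) = 0.0319

Verification: P(X ≤ 0.0319) = 0.17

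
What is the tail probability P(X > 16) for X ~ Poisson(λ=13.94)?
0.238911

We have X ~ Poisson(λ=13.94).

P(X > 16) = 1 - P(X ≤ 16)
                = 1 - F(16)
                = 1 - 0.761089
                = 0.238911

So there's approximately a 23.9% chance that X exceeds 16.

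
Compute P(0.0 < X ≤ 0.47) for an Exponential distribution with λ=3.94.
0.843046

We have X ~ Exponential(λ=3.94).

To find P(0.0 < X ≤ 0.47), we use:
P(0.0 < X ≤ 0.47) = P(X ≤ 0.47) - P(X ≤ 0.0)
                 = F(0.47) - F(0.0)
                 = 0.843046 - 0.000000
                 = 0.843046

So there's approximately a 84.3% chance that X falls in this range.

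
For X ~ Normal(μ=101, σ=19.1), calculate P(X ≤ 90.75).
0.295755

We have X ~ Normal(μ=101, σ=19.1).

The CDF gives us P(X ≤ k).

Using the CDF:
P(X ≤ 90.75) = 0.295755

This means there's approximately a 29.6% chance that X is at most 90.75.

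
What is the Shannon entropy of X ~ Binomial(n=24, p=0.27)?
2.1915 nats

We have X ~ Binomial(n=24, p=0.27).

The Shannon entropy measures the uncertainty or information content of the distribution.

For a Binomial distribution with n=24, p=0.27:
H(X) = 2.1915 nats

(In bits, this would be 3.1617 bits.)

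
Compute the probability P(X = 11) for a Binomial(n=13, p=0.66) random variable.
0.093333

We have X ~ Binomial(n=13, p=0.66).

For a Binomial distribution, the PMF gives us the probability of each outcome.

Using the PMF formula:
P(X = 11) = 0.093333

Rounded to 4 decimal places: 0.0933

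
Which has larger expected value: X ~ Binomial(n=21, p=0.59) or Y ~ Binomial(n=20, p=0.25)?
X has larger mean (12.3900 > 5.0000)

Compute the expected value for each distribution:

X ~ Binomial(n=21, p=0.59):
E[X] = 12.3900

Y ~ Binomial(n=20, p=0.25):
E[Y] = 5.0000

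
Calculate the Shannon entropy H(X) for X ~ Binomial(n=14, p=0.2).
1.8020 nats

We have X ~ Binomial(n=14, p=0.2).

The Shannon entropy measures the uncertainty or information content of the distribution.

For a Binomial distribution with n=14, p=0.2:
H(X) = 1.8020 nats

(In bits, this would be 2.5997 bits.)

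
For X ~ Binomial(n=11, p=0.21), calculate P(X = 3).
0.231824

We have X ~ Binomial(n=11, p=0.21).

For a Binomial distribution, the PMF gives us the probability of each outcome.

Using the PMF formula:
P(X = 3) = 0.231824

Rounded to 4 decimal places: 0.2318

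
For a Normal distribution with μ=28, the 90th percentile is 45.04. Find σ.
σ = 13.2964

For X ~ Normal(μ, σ), the p-th percentile satisfies x = μ + z_p × σ,
where z_p = Φ⁻¹(p) is the standard normal quantile.

Step 1: z_{0.9} = Φ⁻¹(0.9) = 1.2816

Step 2: Solve for σ:
45.04 = 28 + 1.2816 × σ
σ = (45.04 - 28) / 1.2816
σ = 17.04 / 1.2816
σ = 13.2964

Verification: μ + z × σ = 28 + 1.2816 × 13.2964 = 45.04 ✓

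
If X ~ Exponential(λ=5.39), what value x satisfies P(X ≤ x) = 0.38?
0.0887

We have X ~ Exponential(λ=5.39).

We want to find x such that P(X ≤ x) = 0.38.

This is the 38th percentile, which means 38% of values fall below this point.

Using the inverse CDF (quantile function):
x = F⁻¹(0.38) = 0.0887

Verification: P(X ≤ 0.0887) = 0.38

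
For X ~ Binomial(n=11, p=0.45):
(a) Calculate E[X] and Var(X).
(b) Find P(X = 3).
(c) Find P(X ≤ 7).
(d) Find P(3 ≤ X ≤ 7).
(a) E[X] = 4.9500, Var(X) = 2.7225
(b) P(X = 3) = 0.125899
(c) P(X ≤ 7) = 0.939037
(d) P(3 ≤ X ≤ 7) = 0.873813

We have X ~ Binomial(n=11, p=0.45).

(a) Moments:
E[X] = 4.9500
Var(X) = 2.7225
σ = √Var(X) = 1.6500

(b) Point probability using PMF:
P(X = 3) = 0.125899

(c) Cumulative probability using CDF:
P(X ≤ 7) = F(7) = 0.939037

(d) Range probability:
P(3 ≤ X ≤ 7) = P(X ≤ 7) - P(X ≤ 2)
                   = F(7) - F(2)
                   = 0.939037 - 0.065224
                   = 0.873813

This means approximately 87.4% of outcomes fall in the interval [3, 7].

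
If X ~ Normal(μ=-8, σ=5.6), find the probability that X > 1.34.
0.047672

We have X ~ Normal(μ=-8, σ=5.6).

P(X > 1.34) = 1 - P(X ≤ 1.34)
                = 1 - F(1.34)
                = 1 - 0.952328
                = 0.047672

So there's approximately a 4.8% chance that X exceeds 1.34.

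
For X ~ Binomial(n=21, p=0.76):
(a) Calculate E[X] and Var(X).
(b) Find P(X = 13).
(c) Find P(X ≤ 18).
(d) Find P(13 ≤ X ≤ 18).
(a) E[X] = 15.9600, Var(X) = 3.8304
(b) P(X = 13) = 0.063213
(c) P(X ≤ 18) = 0.910247
(d) P(13 ≤ X ≤ 18) = 0.865888

We have X ~ Binomial(n=21, p=0.76).

(a) Moments:
E[X] = 15.9600
Var(X) = 3.8304
σ = √Var(X) = 1.9571

(b) Point probability using PMF:
P(X = 13) = 0.063213

(c) Cumulative probability using CDF:
P(X ≤ 18) = F(18) = 0.910247

(d) Range probability:
P(13 ≤ X ≤ 18) = P(X ≤ 18) - P(X ≤ 12)
                   = F(18) - F(12)
                   = 0.910247 - 0.044360
                   = 0.865888

This means approximately 86.6% of outcomes fall in the interval [13, 18].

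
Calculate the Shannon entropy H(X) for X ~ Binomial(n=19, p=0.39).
2.1719 nats

We have X ~ Binomial(n=19, p=0.39).

The Shannon entropy measures the uncertainty or information content of the distribution.

For a Binomial distribution with n=19, p=0.39:
H(X) = 2.1719 nats

(In bits, this would be 3.1334 bits.)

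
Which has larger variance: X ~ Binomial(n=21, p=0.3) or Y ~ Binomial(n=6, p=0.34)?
X has larger variance (4.4100 > 1.3464)

Compute the variance for each distribution:

X ~ Binomial(n=21, p=0.3):
Var(X) = 4.4100

Y ~ Binomial(n=6, p=0.34):
Var(Y) = 1.3464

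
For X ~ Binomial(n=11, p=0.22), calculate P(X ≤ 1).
0.266745

We have X ~ Binomial(n=11, p=0.22).

The CDF gives us P(X ≤ k).

Using the CDF:
P(X ≤ 1) = 0.266745

This means there's approximately a 26.7% chance that X is at most 1.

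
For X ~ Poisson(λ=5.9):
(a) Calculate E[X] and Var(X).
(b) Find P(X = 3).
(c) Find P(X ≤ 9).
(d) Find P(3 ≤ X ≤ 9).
(a) E[X] = 5.9000, Var(X) = 5.9000
(b) P(X = 3) = 0.093771
(c) P(X ≤ 9) = 0.922788
(d) P(3 ≤ X ≤ 9) = 0.856206

We have X ~ Poisson(λ=5.9).

(a) Moments:
E[X] = 5.9000
Var(X) = 5.9000
σ = √Var(X) = 2.4290

(b) Point probability using PMF:
P(X = 3) = 0.093771

(c) Cumulative probability using CDF:
P(X ≤ 9) = F(9) = 0.922788

(d) Range probability:
P(3 ≤ X ≤ 9) = P(X ≤ 9) - P(X ≤ 2)
                   = F(9) - F(2)
                   = 0.922788 - 0.066582
                   = 0.856206

This means approximately 85.6% of outcomes fall in the interval [3, 9].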